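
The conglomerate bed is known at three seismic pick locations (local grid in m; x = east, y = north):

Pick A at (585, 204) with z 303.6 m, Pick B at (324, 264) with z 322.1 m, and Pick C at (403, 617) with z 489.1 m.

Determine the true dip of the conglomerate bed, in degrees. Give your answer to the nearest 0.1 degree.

Two edge vectors: Pick A→Pick B = (-261, 60, 18.5), Pick A→Pick C = (-182, 413, 185.5).
Normal n = (Pick A→Pick B) × (Pick A→Pick C) = (3489.5, 45048.5, -96873).
So ∂z/∂x = −n_x/n_z = 0.03602 and ∂z/∂y = −n_y/n_z = 0.46503.
Gradient magnitude |∇z| = √(a² + b²) = √(0.00130 + 0.21625) = 0.46642.
True dip = arctan(0.46642) = 25.0°, dipping toward S (azimuth ≈ 184°).

25.0°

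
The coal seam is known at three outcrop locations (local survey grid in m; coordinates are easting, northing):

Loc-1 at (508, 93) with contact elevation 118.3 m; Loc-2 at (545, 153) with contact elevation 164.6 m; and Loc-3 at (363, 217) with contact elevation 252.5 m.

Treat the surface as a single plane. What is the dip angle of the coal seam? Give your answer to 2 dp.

41.86°

Let the plane be z = a·easting + b·northing + c.
Loc-2−Loc-1: 37a + 60b = 46.3;  Loc-3−Loc-1: −145a + 124b = 134.2.
Solving gives a = −0.17390, b = 0.87891.
Gradient magnitude |∇z| = √(a² + b²) = √(0.03024 + 0.77248) = 0.89594.
True dip = arctan(0.89594) = 41.86°, dipping toward S (azimuth ≈ 169°).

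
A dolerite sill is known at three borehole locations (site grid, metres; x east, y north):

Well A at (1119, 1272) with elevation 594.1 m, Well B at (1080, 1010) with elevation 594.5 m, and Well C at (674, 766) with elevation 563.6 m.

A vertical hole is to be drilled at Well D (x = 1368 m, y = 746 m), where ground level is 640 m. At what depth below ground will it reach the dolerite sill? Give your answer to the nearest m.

17 m

Two edge vectors: Well A→Well B = (-39, -262, 0.4), Well A→Well C = (-445, -506, -30.5).
Normal n = (Well A→Well B) × (Well A→Well C) = (8193.4, -1367.5, -96856).
So ∂z/∂x = −n_x/n_z = 0.08459 and ∂z/∂y = −n_y/n_z = −0.01412.
Intercept c from Well A: 594.1 − 94.66 + 17.96 = 517.40.
At (1368, 746): z_contact = 115.7 − 10.5 + 517.40 = 622.6 m.
Depth below ground = 640 − 622.6 = 17 m.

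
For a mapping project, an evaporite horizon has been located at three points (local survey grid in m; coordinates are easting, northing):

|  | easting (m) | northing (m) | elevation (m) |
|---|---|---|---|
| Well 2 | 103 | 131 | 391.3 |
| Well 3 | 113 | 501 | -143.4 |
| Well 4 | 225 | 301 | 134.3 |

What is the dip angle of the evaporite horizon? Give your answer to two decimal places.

Let the plane be z = a·easting + b·northing + c.
Well 3−Well 2: 10a + 370b = −534.7;  Well 4−Well 2: 122a + 170b = −257.
Solving gives a = −0.09648, b = −1.44253.
Gradient magnitude |∇z| = √(a² + b²) = √(0.00931 + 2.08089) = 1.44575.
True dip = arctan(1.44575) = 55.33°, dipping toward N (azimuth ≈ 004°).

55.33°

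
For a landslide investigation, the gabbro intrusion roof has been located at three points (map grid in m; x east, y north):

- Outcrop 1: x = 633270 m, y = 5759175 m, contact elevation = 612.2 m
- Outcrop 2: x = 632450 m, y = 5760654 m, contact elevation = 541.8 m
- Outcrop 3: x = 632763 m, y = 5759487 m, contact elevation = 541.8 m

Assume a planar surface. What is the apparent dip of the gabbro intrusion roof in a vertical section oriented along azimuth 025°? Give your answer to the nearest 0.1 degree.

6.3°

Let the plane be z = a·x + b·y + c.
Outcrop 2−Outcrop 1: −820a + 1479b = −70.4;  Outcrop 3−Outcrop 1: −507a + 312b = −70.4.
Solving gives a = 0.16630, b = 0.04460.
Unit vector along 025° is (sin 25°, cos 25°) = (0.4226, 0.9063).
Slope in that direction = a·(0.4226) + b·(0.9063) = 0.11071.
Apparent dip = arctan|0.11071| = 6.3° (true dip is 9.8°, so apparent ≤ true as expected).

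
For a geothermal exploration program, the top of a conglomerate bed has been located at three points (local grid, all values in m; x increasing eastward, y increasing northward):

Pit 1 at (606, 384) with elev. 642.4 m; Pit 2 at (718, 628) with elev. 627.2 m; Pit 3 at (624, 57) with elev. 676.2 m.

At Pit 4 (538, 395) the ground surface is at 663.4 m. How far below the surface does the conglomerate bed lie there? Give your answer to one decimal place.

Two edge vectors: Pit 1→Pit 2 = (112, 244, -15.2), Pit 1→Pit 3 = (18, -327, 33.8).
Normal n = (Pit 1→Pit 2) × (Pit 1→Pit 3) = (3276.8, -4059.2, -41016).
So ∂z/∂x = −n_x/n_z = 0.07989 and ∂z/∂y = −n_y/n_z = −0.09897.
Intercept c from Pit 1: 642.4 − 48.41 + 38.00 = 631.99.
At (538, 395): z_contact = 42.98 − 39.09 + 631.99 = 635.88 m.
Depth below ground = 663.4 − 635.88 = 27.5 m.

27.5 m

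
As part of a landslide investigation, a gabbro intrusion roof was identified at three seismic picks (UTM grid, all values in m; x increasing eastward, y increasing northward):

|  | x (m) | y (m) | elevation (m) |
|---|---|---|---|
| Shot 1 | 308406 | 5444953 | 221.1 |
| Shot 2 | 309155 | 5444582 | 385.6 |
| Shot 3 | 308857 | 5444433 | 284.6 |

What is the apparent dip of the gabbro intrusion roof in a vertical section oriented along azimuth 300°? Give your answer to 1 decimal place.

Let the plane be z = a·x + b·y + c.
Shot 2−Shot 1: 749a − 371b = 164.5;  Shot 3−Shot 1: 451a − 520b = 63.5.
Solving gives a = 0.27900, b = 0.11986.
Unit vector along 300° is (sin 300°, cos 300°) = (-0.8660, 0.5000).
Slope in that direction = a·(-0.8660) + b·(0.5000) = −0.18169.
Apparent dip = arctan|0.18169| = 10.3° (true dip is 16.9°, so apparent ≤ true as expected).

10.3°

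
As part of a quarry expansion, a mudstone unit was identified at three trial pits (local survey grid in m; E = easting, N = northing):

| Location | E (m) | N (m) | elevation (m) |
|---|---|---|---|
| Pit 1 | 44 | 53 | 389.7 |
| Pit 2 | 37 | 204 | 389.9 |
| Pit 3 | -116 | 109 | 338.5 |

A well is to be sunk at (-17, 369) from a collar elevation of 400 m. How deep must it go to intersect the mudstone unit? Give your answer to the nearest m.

Two edge vectors: Pit 1→Pit 2 = (-7, 151, 0.2), Pit 1→Pit 3 = (-160, 56, -51.2).
Normal n = (Pit 1→Pit 2) × (Pit 1→Pit 3) = (-7742.4, -390.4, 23768).
So ∂z/∂E = −n_x/n_z = 0.32575 and ∂z/∂N = −n_y/n_z = 0.01643.
Intercept c from Pit 1: 389.7 − 14.33 − 0.87 = 374.50.
At (-17, 369): z_contact = −5.5 + 6.1 + 374.50 = 375.0 m.
Depth below ground = 400 − 375.0 = 25 m.

25 m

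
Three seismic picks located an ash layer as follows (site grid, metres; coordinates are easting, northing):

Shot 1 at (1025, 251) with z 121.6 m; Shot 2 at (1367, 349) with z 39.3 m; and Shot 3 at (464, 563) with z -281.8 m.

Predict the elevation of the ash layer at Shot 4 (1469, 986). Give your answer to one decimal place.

Let the plane be z = a·easting + b·northing + c.
Shot 2−Shot 1: 342a + 98b = −82.3;  Shot 3−Shot 1: −561a + 312b = −403.4.
Solving gives a = 0.085697, b = −1.138860.
Then c = 121.6 − a·1025 − b·251 = 319.61.
At (1469, 986): z = 125.9 − 1122.9 + 319.61 = -677.4 m.

-677.4 m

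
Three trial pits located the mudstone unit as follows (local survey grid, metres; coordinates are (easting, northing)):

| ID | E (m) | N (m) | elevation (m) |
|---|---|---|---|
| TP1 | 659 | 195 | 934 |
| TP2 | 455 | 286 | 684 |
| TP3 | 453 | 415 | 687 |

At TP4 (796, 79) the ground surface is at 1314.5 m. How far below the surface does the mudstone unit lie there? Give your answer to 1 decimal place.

214.9 m

Let the plane be z = a·E + b·N + c.
TP2−TP1: −204a + 91b = −250;  TP3−TP1: −206a + 220b = −247.
Solving gives a = 1.24447, b = 0.04255.
Then c = 934 − a·659 − b·195 = 105.60.
At (796, 79): z_contact = 990.60 + 3.36 + 105.60 = 1099.56 m.
Depth below ground = 1314.5 − 1099.56 = 214.9 m.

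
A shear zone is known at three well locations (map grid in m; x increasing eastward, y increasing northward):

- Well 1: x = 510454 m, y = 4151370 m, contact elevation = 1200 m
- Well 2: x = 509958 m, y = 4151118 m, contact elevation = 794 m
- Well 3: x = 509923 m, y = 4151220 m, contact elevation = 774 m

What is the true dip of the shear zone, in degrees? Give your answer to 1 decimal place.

Let the plane be z = a·x + b·y + c.
Well 2−Well 1: −496a − 252b = −406;  Well 3−Well 1: −531a − 150b = −426.
Solving gives a = 0.78186, b = 0.07221.
Gradient magnitude |∇z| = √(a² + b²) = √(0.61131 + 0.00521) = 0.78519.
True dip = arctan(0.78519) = 38.1°, dipping toward W (azimuth ≈ 265°).

38.1°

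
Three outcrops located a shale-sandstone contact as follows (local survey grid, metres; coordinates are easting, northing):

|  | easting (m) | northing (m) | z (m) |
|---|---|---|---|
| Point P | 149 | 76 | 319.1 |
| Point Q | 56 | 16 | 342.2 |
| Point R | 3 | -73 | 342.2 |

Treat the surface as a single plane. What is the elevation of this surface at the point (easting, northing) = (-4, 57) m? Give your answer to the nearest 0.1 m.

Two edge vectors: Point P→Point Q = (-93, -60, 23.1), Point P→Point R = (-146, -149, 23.1).
Normal n = (Point P→Point Q) × (Point P→Point R) = (2055.9, -1224.3, 5097).
So ∂z/∂easting = −n_x/n_z = −0.40335 and ∂z/∂northing = −n_y/n_z = 0.24020.
Intercept c from Point P: 319.1 + 60.10 − 18.26 = 360.94.
At (-4, 57): z = 1.6 + 13.7 + 360.94 = 376.2 m.

376.2 m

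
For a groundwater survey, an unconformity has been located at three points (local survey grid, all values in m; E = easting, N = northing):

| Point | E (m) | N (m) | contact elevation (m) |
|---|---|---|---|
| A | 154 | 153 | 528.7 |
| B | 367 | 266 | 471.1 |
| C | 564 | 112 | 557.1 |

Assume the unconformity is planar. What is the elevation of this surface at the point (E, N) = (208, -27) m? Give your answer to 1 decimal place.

Two edge vectors: A→B = (213, 113, -57.6), A→C = (410, -41, 28.4).
Normal n = (A→B) × (A→C) = (847.6, -29665.2, -55063).
So ∂z/∂E = −n_x/n_z = 0.01539 and ∂z/∂N = −n_y/n_z = −0.53875.
Intercept c from A: 528.7 − 2.37 + 82.43 = 608.76.
At (208, -27): z = 3.2 + 14.5 + 608.76 = 626.5 m.

626.5 m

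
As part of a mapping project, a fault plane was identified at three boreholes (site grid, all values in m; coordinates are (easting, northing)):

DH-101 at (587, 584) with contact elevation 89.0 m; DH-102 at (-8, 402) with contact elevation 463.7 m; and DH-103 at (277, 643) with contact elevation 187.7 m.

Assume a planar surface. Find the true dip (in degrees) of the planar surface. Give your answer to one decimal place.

Two edge vectors: DH-101→DH-102 = (-595, -182, 374.7), DH-101→DH-103 = (-310, 59, 98.7).
Normal n = (DH-101→DH-102) × (DH-101→DH-103) = (-40070.7, -57430.5, -91525).
So ∂z/∂E = −n_x/n_z = −0.43781 and ∂z/∂N = −n_y/n_z = −0.62748.
Gradient magnitude |∇z| = √(a² + b²) = √(0.19168 + 0.39374) = 0.76512.
True dip = arctan(0.76512) = 37.4°, dipping toward NE (azimuth ≈ 035°).

37.4°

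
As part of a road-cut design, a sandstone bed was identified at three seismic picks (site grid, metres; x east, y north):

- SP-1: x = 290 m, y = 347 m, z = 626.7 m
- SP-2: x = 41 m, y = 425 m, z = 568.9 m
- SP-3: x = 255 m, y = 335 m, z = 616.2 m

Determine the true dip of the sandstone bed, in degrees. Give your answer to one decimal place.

15.9°

Two edge vectors: SP-1→SP-2 = (-249, 78, -57.8), SP-1→SP-3 = (-35, -12, -10.5).
Normal n = (SP-1→SP-2) × (SP-1→SP-3) = (-1512.6, -591.5, 5718).
So ∂z/∂x = −n_x/n_z = 0.26453 and ∂z/∂y = −n_y/n_z = 0.10345.
Gradient magnitude |∇z| = √(a² + b²) = √(0.06998 + 0.01070) = 0.28404.
True dip = arctan(0.28404) = 15.9°, dipping toward WSW (azimuth ≈ 249°).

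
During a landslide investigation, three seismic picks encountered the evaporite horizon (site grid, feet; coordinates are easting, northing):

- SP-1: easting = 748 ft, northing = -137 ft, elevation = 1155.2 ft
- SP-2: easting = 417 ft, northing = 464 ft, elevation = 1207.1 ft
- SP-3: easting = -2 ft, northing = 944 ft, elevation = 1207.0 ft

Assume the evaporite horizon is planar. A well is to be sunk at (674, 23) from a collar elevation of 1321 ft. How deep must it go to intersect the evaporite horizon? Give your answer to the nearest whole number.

148 ft

Two edge vectors: SP-1→SP-2 = (-331, 601, 51.9), SP-1→SP-3 = (-750, 1081, 51.8).
Normal n = (SP-1→SP-2) × (SP-1→SP-3) = (-24972.1, -21779.2, 92939).
So ∂z/∂easting = −n_x/n_z = 0.26869 and ∂z/∂northing = −n_y/n_z = 0.23434.
Intercept c from SP-1: 1155.2 − 200.98 + 32.10 = 986.32.
At (674, 23): z_contact = 181.1 + 5.4 + 986.32 = 1172.8 ft.
Depth below ground = 1321 − 1172.8 = 148 ft.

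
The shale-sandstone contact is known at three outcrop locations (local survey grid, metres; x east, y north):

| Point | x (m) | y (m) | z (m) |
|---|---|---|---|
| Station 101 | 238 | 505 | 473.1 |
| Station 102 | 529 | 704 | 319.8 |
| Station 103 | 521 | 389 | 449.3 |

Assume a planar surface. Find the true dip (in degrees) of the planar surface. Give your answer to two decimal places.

25.44°

Two edge vectors: Station 101→Station 102 = (291, 199, -153.3), Station 101→Station 103 = (283, -116, -23.8).
Normal n = (Station 101→Station 102) × (Station 101→Station 103) = (-22519, -36458.1, -90073).
So ∂z/∂x = −n_x/n_z = −0.25001 and ∂z/∂y = −n_y/n_z = −0.40476.
Gradient magnitude |∇z| = √(a² + b²) = √(0.06250 + 0.16383) = 0.47575.
True dip = arctan(0.47575) = 25.44°, dipping toward NNE (azimuth ≈ 032°).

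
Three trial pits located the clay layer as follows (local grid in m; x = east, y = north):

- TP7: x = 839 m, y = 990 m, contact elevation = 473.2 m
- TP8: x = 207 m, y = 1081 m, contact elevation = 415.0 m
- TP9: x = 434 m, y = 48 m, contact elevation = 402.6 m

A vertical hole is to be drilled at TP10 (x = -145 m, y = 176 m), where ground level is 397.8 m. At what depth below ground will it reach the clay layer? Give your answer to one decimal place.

47.0 m

Let the plane be z = a·x + b·y + c.
TP8−TP7: −632a + 91b = −58.2;  TP9−TP7: −405a − 942b = −70.6.
Solving gives a = 0.096882, b = 0.033294.
Then c = 473.2 − a·839 − b·990 = 358.95.
At (-145, 176): z_contact = −14.05 + 5.86 + 358.95 = 350.77 m.
Depth below ground = 397.8 − 350.77 = 47.0 m.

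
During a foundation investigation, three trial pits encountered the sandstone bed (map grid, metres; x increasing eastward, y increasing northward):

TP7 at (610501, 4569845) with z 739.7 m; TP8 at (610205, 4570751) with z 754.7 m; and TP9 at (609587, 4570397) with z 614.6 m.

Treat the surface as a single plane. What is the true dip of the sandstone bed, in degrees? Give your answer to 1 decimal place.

Two edge vectors: TP7→TP8 = (-296, 906, 15), TP7→TP9 = (-914, 552, -125.1).
Normal n = (TP7→TP8) × (TP7→TP9) = (-121620.6, -50739.6, 664692).
So ∂z/∂x = −n_x/n_z = 0.18297 and ∂z/∂y = −n_y/n_z = 0.07634.
Gradient magnitude |∇z| = √(a² + b²) = √(0.03348 + 0.00583) = 0.19826.
True dip = arctan(0.19826) = 11.2°, dipping toward WSW (azimuth ≈ 247°).

11.2°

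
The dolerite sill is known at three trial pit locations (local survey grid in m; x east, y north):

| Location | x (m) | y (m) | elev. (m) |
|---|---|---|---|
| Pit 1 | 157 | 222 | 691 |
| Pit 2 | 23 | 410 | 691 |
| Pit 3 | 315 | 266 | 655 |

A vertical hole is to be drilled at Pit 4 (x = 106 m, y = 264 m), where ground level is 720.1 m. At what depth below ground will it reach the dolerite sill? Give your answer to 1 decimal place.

25.1 m

Let the plane be z = a·x + b·y + c.
Pit 2−Pit 1: −134a + 188b = 0;  Pit 3−Pit 1: 158a + 44b = −36.
Solving gives a = −0.19011, b = −0.13551.
Then c = 691 − a·157 − b·222 = 750.93.
At (106, 264): z_contact = −20.15 − 35.77 + 750.93 = 695.00 m.
Depth below ground = 720.1 − 695.00 = 25.1 m.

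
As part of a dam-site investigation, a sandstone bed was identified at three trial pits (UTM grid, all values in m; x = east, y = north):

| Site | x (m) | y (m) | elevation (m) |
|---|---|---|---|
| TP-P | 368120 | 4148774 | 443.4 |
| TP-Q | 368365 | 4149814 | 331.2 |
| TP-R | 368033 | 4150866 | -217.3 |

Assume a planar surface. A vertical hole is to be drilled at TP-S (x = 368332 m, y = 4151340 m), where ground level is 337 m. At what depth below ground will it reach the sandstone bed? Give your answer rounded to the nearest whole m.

Let the plane be z = a·x + b·y + c.
TP-Q−TP-P: 245a + 1040b = −112.2;  TP-R−TP-P: −87a + 2092b = −660.7.
Solving gives a = 0.75023316, b = −0.28462223.
Then c = 443.4 − a·368120 − b·4148774 = 905100.90.
At (368332, 4151340): z_contact = 276334.9 − 1181563.7 + 905100.90 = -127.9 m.
Depth below ground = 337 − (-127.9) = 465 m.

465 m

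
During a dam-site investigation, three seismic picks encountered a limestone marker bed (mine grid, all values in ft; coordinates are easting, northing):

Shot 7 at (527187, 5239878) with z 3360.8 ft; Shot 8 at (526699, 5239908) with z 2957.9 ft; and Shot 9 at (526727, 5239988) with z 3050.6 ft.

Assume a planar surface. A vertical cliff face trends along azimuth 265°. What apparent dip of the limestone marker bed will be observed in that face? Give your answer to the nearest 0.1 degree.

Two edge vectors: Shot 7→Shot 8 = (-488, 30, -402.9), Shot 7→Shot 9 = (-460, 110, -310.2).
Normal n = (Shot 7→Shot 8) × (Shot 7→Shot 9) = (35013, 33956.4, -39880).
So ∂z/∂easting = −n_x/n_z = 0.87796 and ∂z/∂northing = −n_y/n_z = 0.85146.
Unit vector along 265° is (sin 265°, cos 265°) = (-0.9962, -0.0872).
Slope in that direction = a·(-0.9962) + b·(-0.0872) = −0.94883.
Apparent dip = arctan|0.94883| = 43.5° (true dip is 50.7°, so apparent ≤ true as expected).

43.5°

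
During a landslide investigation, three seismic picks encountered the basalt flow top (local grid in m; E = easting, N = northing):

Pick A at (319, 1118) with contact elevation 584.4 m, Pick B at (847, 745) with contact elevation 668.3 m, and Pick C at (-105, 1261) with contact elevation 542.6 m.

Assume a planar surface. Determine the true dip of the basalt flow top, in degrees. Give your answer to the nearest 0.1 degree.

Two edge vectors: Pick A→Pick B = (528, -373, 83.9), Pick A→Pick C = (-424, 143, -41.8).
Normal n = (Pick A→Pick B) × (Pick A→Pick C) = (3593.7, -13503.2, -82648).
So ∂z/∂E = −n_x/n_z = 0.04348 and ∂z/∂N = −n_y/n_z = −0.16338.
Gradient magnitude |∇z| = √(a² + b²) = √(0.00189 + 0.02669) = 0.16907.
True dip = arctan(0.16907) = 9.6°, dipping toward NNW (azimuth ≈ 345°).

9.6°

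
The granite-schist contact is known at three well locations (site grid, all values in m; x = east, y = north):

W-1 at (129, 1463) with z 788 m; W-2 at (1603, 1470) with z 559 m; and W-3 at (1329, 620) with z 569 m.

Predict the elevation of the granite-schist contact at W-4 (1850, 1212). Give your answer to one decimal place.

Two edge vectors: W-1→W-2 = (1474, 7, -229), W-1→W-3 = (1200, -843, -219).
Normal n = (W-1→W-2) × (W-1→W-3) = (-194580, 48006, -1250982).
So ∂z/∂x = −n_x/n_z = −0.155542 and ∂z/∂y = −n_y/n_z = 0.038375.
Intercept c from W-1: 788 + 20.06 − 56.14 = 751.92.
At (1850, 1212): z = −287.8 + 46.5 + 751.92 = 510.7 m.

510.7 m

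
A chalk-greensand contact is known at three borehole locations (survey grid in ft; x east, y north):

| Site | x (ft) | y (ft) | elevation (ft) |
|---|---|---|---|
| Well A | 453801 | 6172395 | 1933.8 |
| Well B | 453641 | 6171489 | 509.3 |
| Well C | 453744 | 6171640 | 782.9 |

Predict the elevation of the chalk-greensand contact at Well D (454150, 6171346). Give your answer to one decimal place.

537.7 ft

Two edge vectors: Well A→Well B = (-160, -906, -1424.5), Well A→Well C = (-57, -755, -1150.9).
Normal n = (Well A→Well B) × (Well A→Well C) = (-32782.1, -102947.5, 69158).
So ∂z/∂x = −n_x/n_z = 0.474017467 and ∂z/∂y = −n_y/n_z = 1.488584112.
Intercept c from Well A: 1933.8 − 215109.60 − 9188129.13 = −9401304.93.
At (454150, 6171346): z = 215275.0 + 9186567.6 − 9401304.93 = 537.7 ft.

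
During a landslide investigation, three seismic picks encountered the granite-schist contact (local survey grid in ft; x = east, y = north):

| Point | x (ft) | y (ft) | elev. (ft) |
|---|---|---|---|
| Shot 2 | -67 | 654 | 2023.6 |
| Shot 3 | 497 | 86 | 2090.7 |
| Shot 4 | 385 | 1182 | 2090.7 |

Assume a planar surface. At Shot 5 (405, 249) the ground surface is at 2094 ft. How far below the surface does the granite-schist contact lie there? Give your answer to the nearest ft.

Let the plane be z = a·x + b·y + c.
Shot 3−Shot 2: 564a − 568b = 67.1;  Shot 4−Shot 2: 452a + 528b = 67.1.
Solving gives a = 0.13262, b = 0.01355.
Then c = 2023.6 − a·-67 − b·654 = 2023.62.
At (405, 249): z_contact = 53.7 + 3.4 + 2023.62 = 2080.7 ft.
Depth below ground = 2094 − 2080.7 = 13 ft.

13 ft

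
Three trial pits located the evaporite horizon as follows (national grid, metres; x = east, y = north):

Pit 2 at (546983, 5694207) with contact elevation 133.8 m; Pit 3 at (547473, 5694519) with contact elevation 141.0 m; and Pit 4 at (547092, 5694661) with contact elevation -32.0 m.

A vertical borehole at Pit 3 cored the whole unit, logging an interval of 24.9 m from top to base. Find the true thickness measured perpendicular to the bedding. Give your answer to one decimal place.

22.1 m

Two edge vectors: Pit 2→Pit 3 = (490, 312, 7.2), Pit 2→Pit 4 = (109, 454, -165.8).
Normal n = (Pit 2→Pit 3) × (Pit 2→Pit 4) = (-54998.4, 82026.8, 188452).
So ∂z/∂x = −n_x/n_z = 0.29184 and ∂z/∂y = −n_y/n_z = −0.43527.
|∇z| = √(a²+b²) = 0.52405, so dip δ = arctan(0.52405) = 27.66°.
True thickness = vertical thickness × cos δ = 24.9 × cos 27.66° = 22.1 m.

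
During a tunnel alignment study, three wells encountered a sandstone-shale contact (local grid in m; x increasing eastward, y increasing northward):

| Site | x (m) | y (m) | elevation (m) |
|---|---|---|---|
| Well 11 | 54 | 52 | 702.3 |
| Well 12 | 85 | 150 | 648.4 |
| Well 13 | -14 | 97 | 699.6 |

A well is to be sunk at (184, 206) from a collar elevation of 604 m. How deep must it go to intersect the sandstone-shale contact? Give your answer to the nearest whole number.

8 m

Two edge vectors: Well 11→Well 12 = (31, 98, -53.9), Well 11→Well 13 = (-68, 45, -2.7).
Normal n = (Well 11→Well 12) × (Well 11→Well 13) = (2160.9, 3748.9, 8059).
So ∂z/∂x = −n_x/n_z = −0.26814 and ∂z/∂y = −n_y/n_z = −0.46518.
Intercept c from Well 11: 702.3 + 14.48 + 24.19 = 740.97.
At (184, 206): z_contact = −49.3 − 95.8 + 740.97 = 595.8 m.
Depth below ground = 604 − 595.8 = 8 m.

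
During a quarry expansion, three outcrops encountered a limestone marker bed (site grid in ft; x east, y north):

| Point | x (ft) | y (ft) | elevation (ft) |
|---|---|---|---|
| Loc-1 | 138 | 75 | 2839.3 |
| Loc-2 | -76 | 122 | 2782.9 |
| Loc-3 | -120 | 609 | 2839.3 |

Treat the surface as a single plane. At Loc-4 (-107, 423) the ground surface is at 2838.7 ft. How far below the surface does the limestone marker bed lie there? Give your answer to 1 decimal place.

Two edge vectors: Loc-1→Loc-2 = (-214, 47, -56.4), Loc-1→Loc-3 = (-258, 534, 0).
Normal n = (Loc-1→Loc-2) × (Loc-1→Loc-3) = (30117.6, 14551.2, -102150).
So ∂z/∂x = −n_x/n_z = 0.29484 and ∂z/∂y = −n_y/n_z = 0.14245.
Intercept c from Loc-1: 2839.3 − 40.69 − 10.68 = 2787.93.
At (-107, 423): z_contact = −31.55 + 60.26 + 2787.93 = 2816.64 ft.
Depth below ground = 2838.7 − 2816.64 = 22.1 ft.

22.1 ft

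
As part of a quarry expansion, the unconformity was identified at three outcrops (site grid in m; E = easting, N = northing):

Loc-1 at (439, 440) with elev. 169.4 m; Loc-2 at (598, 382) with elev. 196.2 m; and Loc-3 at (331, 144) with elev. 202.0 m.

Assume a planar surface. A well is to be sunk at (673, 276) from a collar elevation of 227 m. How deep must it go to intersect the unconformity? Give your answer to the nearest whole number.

Two edge vectors: Loc-1→Loc-2 = (159, -58, 26.8), Loc-1→Loc-3 = (-108, -296, 32.6).
Normal n = (Loc-1→Loc-2) × (Loc-1→Loc-3) = (6042, -8077.8, -53328).
So ∂z/∂E = −n_x/n_z = 0.11330 and ∂z/∂N = −n_y/n_z = −0.15147.
Intercept c from Loc-1: 169.4 − 49.74 + 66.65 = 186.31.
At (673, 276): z_contact = 76.3 − 41.8 + 186.31 = 220.8 m.
Depth below ground = 227 − 220.8 = 6 m.

6 m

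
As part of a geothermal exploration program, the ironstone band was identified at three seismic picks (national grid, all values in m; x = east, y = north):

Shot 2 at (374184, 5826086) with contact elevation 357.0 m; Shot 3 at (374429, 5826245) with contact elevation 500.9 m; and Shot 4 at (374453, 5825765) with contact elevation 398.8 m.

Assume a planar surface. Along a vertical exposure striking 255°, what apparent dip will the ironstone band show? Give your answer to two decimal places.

25.69°

Two edge vectors: Shot 2→Shot 3 = (245, 159, 143.9), Shot 2→Shot 4 = (269, -321, 41.8).
Normal n = (Shot 2→Shot 3) × (Shot 2→Shot 4) = (52838.1, 28468.1, -121416).
So ∂z/∂x = −n_x/n_z = 0.43518 and ∂z/∂y = −n_y/n_z = 0.23447.
Unit vector along 255° is (sin 255°, cos 255°) = (-0.9659, -0.2588).
Slope in that direction = a·(-0.9659) + b·(-0.2588) = −0.48104.
Apparent dip = arctan|0.48104| = 25.69° (true dip is 26.3°, so apparent ≤ true as expected).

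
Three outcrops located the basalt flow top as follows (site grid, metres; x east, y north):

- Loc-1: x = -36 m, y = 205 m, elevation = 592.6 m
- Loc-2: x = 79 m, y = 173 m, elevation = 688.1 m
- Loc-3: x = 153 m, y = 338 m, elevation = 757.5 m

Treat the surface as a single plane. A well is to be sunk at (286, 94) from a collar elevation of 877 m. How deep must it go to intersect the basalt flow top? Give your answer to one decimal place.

Let the plane be z = a·x + b·y + c.
Loc-2−Loc-1: 115a − 32b = 95.5;  Loc-3−Loc-1: 189a + 133b = 164.9.
Solving gives a = 0.84235, b = 0.04282.
Then c = 592.6 − a·-36 − b·205 = 614.15.
At (286, 94): z_contact = 240.91 + 4.03 + 614.15 = 859.08 m.
Depth below ground = 877 − 859.08 = 17.9 m.

17.9 m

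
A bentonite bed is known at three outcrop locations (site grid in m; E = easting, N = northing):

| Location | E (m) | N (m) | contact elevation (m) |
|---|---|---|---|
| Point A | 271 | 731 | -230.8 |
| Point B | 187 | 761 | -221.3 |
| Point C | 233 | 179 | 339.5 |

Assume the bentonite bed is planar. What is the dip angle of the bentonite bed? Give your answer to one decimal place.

47.9°

Two edge vectors: Point A→Point B = (-84, 30, 9.5), Point A→Point C = (-38, -552, 570.3).
Normal n = (Point A→Point B) × (Point A→Point C) = (22353, 47544.2, 47508).
So ∂z/∂E = −n_x/n_z = −0.47051 and ∂z/∂N = −n_y/n_z = −1.00076.
Gradient magnitude |∇z| = √(a² + b²) = √(0.22138 + 1.00152) = 1.10585.
True dip = arctan(1.10585) = 47.9°, dipping toward NNE (azimuth ≈ 025°).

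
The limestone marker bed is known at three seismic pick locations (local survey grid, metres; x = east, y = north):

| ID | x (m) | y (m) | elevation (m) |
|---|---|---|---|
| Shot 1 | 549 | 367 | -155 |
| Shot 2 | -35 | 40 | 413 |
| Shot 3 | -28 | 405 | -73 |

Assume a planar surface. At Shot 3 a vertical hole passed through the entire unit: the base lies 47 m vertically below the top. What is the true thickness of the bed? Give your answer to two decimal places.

28.02 m

Let the plane be z = a·x + b·y + c.
Shot 2−Shot 1: −584a − 327b = 568;  Shot 3−Shot 1: −577a + 38b = 82.
Solving gives a = −0.22951, b = −1.32711.
|∇z| = √(a²+b²) = 1.34681, so dip δ = arctan(1.34681) = 53.41°.
True thickness = vertical thickness × cos δ = 47 × cos 53.41° = 28.02 m.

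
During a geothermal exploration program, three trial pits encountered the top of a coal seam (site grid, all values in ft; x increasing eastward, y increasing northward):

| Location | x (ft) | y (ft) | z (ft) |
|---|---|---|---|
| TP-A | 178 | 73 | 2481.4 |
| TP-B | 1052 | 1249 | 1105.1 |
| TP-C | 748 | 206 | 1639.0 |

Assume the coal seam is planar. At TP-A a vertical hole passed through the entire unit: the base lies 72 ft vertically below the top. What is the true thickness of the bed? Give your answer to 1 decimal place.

40.7 ft

Two edge vectors: TP-A→TP-B = (874, 1176, -1376.3), TP-A→TP-C = (570, 133, -842.4).
Normal n = (TP-A→TP-B) × (TP-A→TP-C) = (-807614.5, -48233.4, -554078).
So ∂z/∂x = −n_x/n_z = −1.45758 and ∂z/∂y = −n_y/n_z = −0.08705.
|∇z| = √(a²+b²) = 1.46018, so dip δ = arctan(1.46018) = 55.59°.
True thickness = vertical thickness × cos δ = 72 × cos 55.59° = 40.7 ft.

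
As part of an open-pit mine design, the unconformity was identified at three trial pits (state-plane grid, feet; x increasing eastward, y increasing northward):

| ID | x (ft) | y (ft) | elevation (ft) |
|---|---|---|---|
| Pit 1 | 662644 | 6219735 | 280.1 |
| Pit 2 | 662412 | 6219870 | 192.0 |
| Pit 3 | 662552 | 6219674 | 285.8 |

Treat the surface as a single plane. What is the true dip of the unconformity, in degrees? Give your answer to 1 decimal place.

Two edge vectors: Pit 1→Pit 2 = (-232, 135, -88.1), Pit 1→Pit 3 = (-92, -61, 5.7).
Normal n = (Pit 1→Pit 2) × (Pit 1→Pit 3) = (-4604.6, 9427.6, 26572).
So ∂z/∂x = −n_x/n_z = 0.17329 and ∂z/∂y = −n_y/n_z = −0.35479.
Gradient magnitude |∇z| = √(a² + b²) = √(0.03003 + 0.12588) = 0.39485.
True dip = arctan(0.39485) = 21.5°, dipping toward NNW (azimuth ≈ 334°).

21.5°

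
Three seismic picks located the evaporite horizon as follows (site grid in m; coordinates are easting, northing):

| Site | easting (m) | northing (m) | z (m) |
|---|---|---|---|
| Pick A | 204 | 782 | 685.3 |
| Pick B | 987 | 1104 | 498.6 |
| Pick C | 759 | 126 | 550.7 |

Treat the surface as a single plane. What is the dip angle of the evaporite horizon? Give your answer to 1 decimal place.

13.5°

Let the plane be z = a·easting + b·northing + c.
Pick B−Pick A: 783a + 322b = −186.7;  Pick C−Pick A: 555a − 656b = −134.6.
Solving gives a = −0.23950, b = 0.00256.
Gradient magnitude |∇z| = √(a² + b²) = √(0.05736 + 0.00001) = 0.23951.
True dip = arctan(0.23951) = 13.5°, dipping toward E (azimuth ≈ 091°).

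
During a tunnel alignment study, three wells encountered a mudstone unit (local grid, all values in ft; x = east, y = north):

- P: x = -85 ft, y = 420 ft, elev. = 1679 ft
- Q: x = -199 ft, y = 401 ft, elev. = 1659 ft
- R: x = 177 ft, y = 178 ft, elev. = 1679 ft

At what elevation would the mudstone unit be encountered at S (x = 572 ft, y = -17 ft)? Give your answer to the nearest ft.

Let the plane be z = a·x + b·y + c.
Q−P: −114a − 19b = −20;  R−P: 262a − 242b = 0.
Solving gives a = 0.14862, b = 0.16090.
Then c = 1679 − a·-85 − b·420 = 1624.05.
At (572, -17): z = 85.0 − 2.7 + 1624.05 = 1706.3 ft.

1706 ft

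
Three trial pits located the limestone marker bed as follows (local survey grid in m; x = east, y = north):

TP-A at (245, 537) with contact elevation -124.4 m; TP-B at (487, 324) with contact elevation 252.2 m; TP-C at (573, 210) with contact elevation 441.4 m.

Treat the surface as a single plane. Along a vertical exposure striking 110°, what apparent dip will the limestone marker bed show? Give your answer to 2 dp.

37.28°

Two edge vectors: TP-A→TP-B = (242, -213, 376.6), TP-A→TP-C = (328, -327, 565.8).
Normal n = (TP-A→TP-B) × (TP-A→TP-C) = (2632.8, -13398.8, -9270).
So ∂z/∂x = −n_x/n_z = 0.28401 and ∂z/∂y = −n_y/n_z = −1.44539.
Unit vector along 110° is (sin 110°, cos 110°) = (0.9397, -0.3420).
Slope in that direction = a·(0.9397) + b·(-0.3420) = 0.76124.
Apparent dip = arctan|0.76124| = 37.28° (true dip is 55.8°, so apparent ≤ true as expected).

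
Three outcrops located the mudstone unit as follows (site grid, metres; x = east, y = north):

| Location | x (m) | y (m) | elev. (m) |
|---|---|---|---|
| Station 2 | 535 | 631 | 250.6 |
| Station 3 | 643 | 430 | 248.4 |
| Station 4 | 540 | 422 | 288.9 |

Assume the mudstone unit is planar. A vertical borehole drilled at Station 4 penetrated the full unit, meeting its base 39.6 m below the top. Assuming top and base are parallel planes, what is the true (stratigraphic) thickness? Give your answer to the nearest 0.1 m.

Let the plane be z = a·x + b·y + c.
Station 3−Station 2: 108a − 201b = −2.2;  Station 4−Station 2: 5a − 209b = 38.3.
Solving gives a = −0.37827, b = −0.19230.
|∇z| = √(a²+b²) = 0.42434, so dip δ = arctan(0.42434) = 22.99°.
True thickness = vertical thickness × cos δ = 39.6 × cos 22.99° = 36.5 m.

36.5 m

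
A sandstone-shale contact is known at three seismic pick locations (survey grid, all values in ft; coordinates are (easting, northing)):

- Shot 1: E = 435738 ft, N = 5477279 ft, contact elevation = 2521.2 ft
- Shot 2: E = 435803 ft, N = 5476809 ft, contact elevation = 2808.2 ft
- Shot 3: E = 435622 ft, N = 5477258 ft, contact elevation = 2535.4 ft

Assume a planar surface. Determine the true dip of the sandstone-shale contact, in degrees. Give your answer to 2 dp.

Let the plane be z = a·E + b·N + c.
Shot 2−Shot 1: 65a − 470b = 287;  Shot 3−Shot 1: −116a − 21b = 14.2.
Solving gives a = −0.01158, b = −0.61224.
Gradient magnitude |∇z| = √(a² + b²) = √(0.00013 + 0.37484) = 0.61235.
True dip = arctan(0.61235) = 31.48°, dipping toward N (azimuth ≈ 001°).

31.48°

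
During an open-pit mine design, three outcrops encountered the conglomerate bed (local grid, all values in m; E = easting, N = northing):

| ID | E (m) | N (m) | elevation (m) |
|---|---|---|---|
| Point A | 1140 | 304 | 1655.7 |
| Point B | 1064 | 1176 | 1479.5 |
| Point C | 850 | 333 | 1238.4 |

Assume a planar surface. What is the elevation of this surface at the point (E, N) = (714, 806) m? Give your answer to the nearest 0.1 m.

Two edge vectors: Point A→Point B = (-76, 872, -176.2), Point A→Point C = (-290, 29, -417.3).
Normal n = (Point A→Point B) × (Point A→Point C) = (-358775.8, 19383.2, 250676).
So ∂z/∂E = −n_x/n_z = 1.431233 and ∂z/∂N = −n_y/n_z = −0.077324.
Intercept c from Point A: 1655.7 − 1631.61 + 23.51 = 47.60.
At (714, 806): z = 1021.9 − 62.3 + 47.60 = 1007.2 m.

1007.2 m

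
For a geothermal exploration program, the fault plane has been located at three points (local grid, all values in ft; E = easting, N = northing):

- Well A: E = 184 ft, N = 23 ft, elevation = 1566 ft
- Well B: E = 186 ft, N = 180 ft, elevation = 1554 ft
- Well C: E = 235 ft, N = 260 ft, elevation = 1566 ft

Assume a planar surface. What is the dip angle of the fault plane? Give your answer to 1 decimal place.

21.1°

Let the plane be z = a·E + b·N + c.
Well B−Well A: 2a + 157b = −12;  Well C−Well A: 51a + 237b = 0.
Solving gives a = 0.37754, b = −0.08124.
Gradient magnitude |∇z| = √(a² + b²) = √(0.14254 + 0.00660) = 0.38618.
True dip = arctan(0.38618) = 21.1°, dipping toward WNW (azimuth ≈ 282°).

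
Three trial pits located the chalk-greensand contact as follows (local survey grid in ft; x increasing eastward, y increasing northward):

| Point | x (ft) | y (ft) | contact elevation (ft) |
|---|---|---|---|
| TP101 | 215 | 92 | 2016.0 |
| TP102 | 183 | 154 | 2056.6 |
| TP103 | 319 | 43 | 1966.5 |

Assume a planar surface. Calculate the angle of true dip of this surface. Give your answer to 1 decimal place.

30.3°

Let the plane be z = a·x + b·y + c.
TP102−TP101: −32a + 62b = 40.6;  TP103−TP101: 104a − 49b = −49.5.
Solving gives a = −0.22123, b = 0.54066.
Gradient magnitude |∇z| = √(a² + b²) = √(0.04894 + 0.29231) = 0.58417.
True dip = arctan(0.58417) = 30.3°, dipping toward SSE (azimuth ≈ 158°).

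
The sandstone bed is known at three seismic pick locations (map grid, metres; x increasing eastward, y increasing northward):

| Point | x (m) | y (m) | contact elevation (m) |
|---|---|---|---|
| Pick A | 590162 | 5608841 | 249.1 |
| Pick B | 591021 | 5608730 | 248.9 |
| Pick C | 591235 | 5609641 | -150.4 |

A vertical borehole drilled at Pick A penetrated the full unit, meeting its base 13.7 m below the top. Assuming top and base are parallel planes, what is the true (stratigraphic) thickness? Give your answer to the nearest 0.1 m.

Two edge vectors: Pick A→Pick B = (859, -111, -0.2), Pick A→Pick C = (1073, 800, -399.5).
Normal n = (Pick A→Pick B) × (Pick A→Pick C) = (44504.5, 342955.9, 806303).
So ∂z/∂x = −n_x/n_z = −0.05520 and ∂z/∂y = −n_y/n_z = −0.42534.
|∇z| = √(a²+b²) = 0.42891, so dip δ = arctan(0.42891) = 23.21°.
True thickness = vertical thickness × cos δ = 13.7 × cos 23.21° = 12.6 m.

12.6 m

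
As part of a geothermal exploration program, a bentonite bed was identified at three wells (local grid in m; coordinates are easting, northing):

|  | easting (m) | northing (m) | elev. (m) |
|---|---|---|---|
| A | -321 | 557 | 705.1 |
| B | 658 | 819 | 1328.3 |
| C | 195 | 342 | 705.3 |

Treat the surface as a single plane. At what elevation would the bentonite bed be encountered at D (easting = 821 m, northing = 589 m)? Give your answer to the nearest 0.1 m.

Let the plane be z = a·easting + b·northing + c.
B−A: 979a + 262b = 623.2;  C−A: 516a − 215b = 0.2.
Solving gives a = 0.38776, b = 0.92970.
Then c = 705.1 − a·-321 − b·557 = 311.73.
At (821, 589): z = 318.4 + 547.6 + 311.73 = 1177.7 m.

1177.7 m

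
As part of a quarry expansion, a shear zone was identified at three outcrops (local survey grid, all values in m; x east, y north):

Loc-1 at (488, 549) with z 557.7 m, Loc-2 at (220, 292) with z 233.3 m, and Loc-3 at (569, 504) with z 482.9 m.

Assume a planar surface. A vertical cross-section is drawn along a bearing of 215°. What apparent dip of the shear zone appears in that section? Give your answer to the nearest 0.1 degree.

Two edge vectors: Loc-1→Loc-2 = (-268, -257, -324.4), Loc-1→Loc-3 = (81, -45, -74.8).
Normal n = (Loc-1→Loc-2) × (Loc-1→Loc-3) = (4625.6, -46322.8, 32877).
So ∂z/∂x = −n_x/n_z = −0.14069 and ∂z/∂y = −n_y/n_z = 1.40897.
Unit vector along 215° is (sin 215°, cos 215°) = (-0.5736, -0.8192).
Slope in that direction = a·(-0.5736) + b·(-0.8192) = −1.07346.
Apparent dip = arctan|1.07346| = 47.0° (true dip is 54.8°, so apparent ≤ true as expected).

47.0°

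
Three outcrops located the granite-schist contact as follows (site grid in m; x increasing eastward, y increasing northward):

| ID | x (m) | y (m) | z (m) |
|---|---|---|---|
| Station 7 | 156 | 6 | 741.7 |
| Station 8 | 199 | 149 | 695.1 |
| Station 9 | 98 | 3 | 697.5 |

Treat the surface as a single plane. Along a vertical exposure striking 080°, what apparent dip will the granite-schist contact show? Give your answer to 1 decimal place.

34.3°

Two edge vectors: Station 7→Station 8 = (43, 143, -46.6), Station 7→Station 9 = (-58, -3, -44.2).
Normal n = (Station 7→Station 8) × (Station 7→Station 9) = (-6460.4, 4603.4, 8165).
So ∂z/∂x = −n_x/n_z = 0.79123 and ∂z/∂y = −n_y/n_z = −0.56380.
Unit vector along 080° is (sin 80°, cos 80°) = (0.9848, 0.1736).
Slope in that direction = a·(0.9848) + b·(0.1736) = 0.68131.
Apparent dip = arctan|0.68131| = 34.3° (true dip is 44.2°, so apparent ≤ true as expected).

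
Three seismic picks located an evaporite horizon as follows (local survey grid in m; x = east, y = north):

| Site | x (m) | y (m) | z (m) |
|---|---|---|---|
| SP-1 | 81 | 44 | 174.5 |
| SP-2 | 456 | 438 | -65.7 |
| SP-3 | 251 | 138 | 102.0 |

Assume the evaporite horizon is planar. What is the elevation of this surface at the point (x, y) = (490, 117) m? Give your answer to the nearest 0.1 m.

Two edge vectors: SP-1→SP-2 = (375, 394, -240.2), SP-1→SP-3 = (170, 94, -72.5).
Normal n = (SP-1→SP-2) × (SP-1→SP-3) = (-5986.2, -13646.5, -31730).
So ∂z/∂x = −n_x/n_z = −0.18866 and ∂z/∂y = −n_y/n_z = −0.43008.
Intercept c from SP-1: 174.5 + 15.28 + 18.92 = 208.71.
At (490, 117): z = −92.4 − 50.3 + 208.71 = 65.9 m.

65.9 m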